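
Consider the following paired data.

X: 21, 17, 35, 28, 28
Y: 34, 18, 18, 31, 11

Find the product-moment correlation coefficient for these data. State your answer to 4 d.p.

-0.2346

n = 5, ΣX = 129, ΣY = 112, ΣX² = 3523, ΣY² = 2886, ΣXY = 2826
nΣXY − ΣXΣY = 14130 − 14448 = -318
nΣX² − (ΣX)² = 17615 − 16641 = 974; nΣY² − (ΣY)² = 14430 − 12544 = 1886
r = -318 / √(974 × 1886) = -318 / 1355.3465 ≈ -0.2346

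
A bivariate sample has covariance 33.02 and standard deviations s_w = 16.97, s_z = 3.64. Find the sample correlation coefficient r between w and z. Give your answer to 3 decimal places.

0.535

r = Cov(w,z) / (s_w · s_z) = 33.02 / (16.97 × 3.64)
  = 33.02 / 61.7708 ≈ 0.535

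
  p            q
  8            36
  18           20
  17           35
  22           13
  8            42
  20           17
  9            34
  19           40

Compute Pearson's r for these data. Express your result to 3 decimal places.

-0.688

n = 8, Σp = 121, Σq = 237, Σp² = 2067, Σq² = 7899, Σpq = 3271
nΣpq − ΣpΣq = 26168 − 28677 = -2509
nΣp² − (Σp)² = 16536 − 14641 = 1895; nΣq² − (Σq)² = 63192 − 56169 = 7023
r = -2509 / √(1895 × 7023) = -2509 / 3648.0933 ≈ -0.688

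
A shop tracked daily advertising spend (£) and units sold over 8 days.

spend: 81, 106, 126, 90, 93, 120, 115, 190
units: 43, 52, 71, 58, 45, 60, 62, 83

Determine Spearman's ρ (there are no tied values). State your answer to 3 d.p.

0.905

Rank spend: 1, 4, 7, 2, 3, 6, 5, 8
Rank units: 1, 3, 7, 4, 2, 5, 6, 8
d = rank(spend) − rank(units): 0, 1, 0, -2, 1, 1, -1, 0; Σd² = 8
ρ = 1 − 6Σd² / [n(n²−1)] = 1 − 6×8 / (8×63) = 1 − 48/504 ≈ 0.905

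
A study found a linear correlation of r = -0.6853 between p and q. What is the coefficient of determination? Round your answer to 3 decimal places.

0.470

r² = (-0.6853)² = 0.470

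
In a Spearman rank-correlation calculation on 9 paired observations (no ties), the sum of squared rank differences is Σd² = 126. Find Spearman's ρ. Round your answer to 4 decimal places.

-0.0500

ρ = 1 − 6Σd² / [n(n²−1)] = 1 − 6×126 / (9×80)
  = 1 − 756/720 = 1 − 1.05000 ≈ -0.0500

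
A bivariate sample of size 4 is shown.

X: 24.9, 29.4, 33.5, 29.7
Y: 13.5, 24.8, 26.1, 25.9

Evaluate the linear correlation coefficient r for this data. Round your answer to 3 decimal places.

n = 4, ΣX = 117.5, ΣY = 90.3, ΣX² = 3488.71, ΣY² = 2149.31, ΣXY = 2708.85
nΣXY − ΣXΣY = 10835.4 − 10610.25 = 225.15
nΣX² − (ΣX)² = 13954.84 − 13806.25 = 148.59; nΣY² − (ΣY)² = 8597.24 − 8154.09 = 443.15
r = 225.15 / √(148.59 × 443.15) = 225.15 / 256.6080 ≈ 0.877

0.877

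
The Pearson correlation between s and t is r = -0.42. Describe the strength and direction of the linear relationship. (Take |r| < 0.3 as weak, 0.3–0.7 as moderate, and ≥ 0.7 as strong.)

moderate negative

r = -0.42 < 0 so the relationship is negative.
|r| = 0.42, which falls in the moderate range.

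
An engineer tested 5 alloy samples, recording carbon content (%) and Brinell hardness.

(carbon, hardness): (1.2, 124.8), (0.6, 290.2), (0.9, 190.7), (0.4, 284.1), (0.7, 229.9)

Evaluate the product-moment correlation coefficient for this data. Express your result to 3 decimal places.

n = 5, Σx = 3.8, Σy = 1119.7, Σx² = 3.26, Σy² = 269724.39, Σxy = 770.08
nΣxy − ΣxΣy = 3850.4 − 4254.86 = -404.46
nΣx² − (Σx)² = 16.3 − 14.44 = 1.86; nΣy² − (Σy)² = 1348621.95 − 1253728.09 = 94893.86
r = -404.46 / √(1.86 × 94893.86) = -404.46 / 420.1221 ≈ -0.963

-0.963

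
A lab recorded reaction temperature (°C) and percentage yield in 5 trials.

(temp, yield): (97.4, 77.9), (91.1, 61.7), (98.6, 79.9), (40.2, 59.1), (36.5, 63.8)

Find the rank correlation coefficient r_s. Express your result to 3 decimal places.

0.700

Rank temp: 4, 3, 5, 2, 1
Rank yield: 4, 2, 5, 1, 3
d = rank(temp) − rank(yield): 0, 1, 0, 1, -2; Σd² = 6
ρ = 1 − 6Σd² / [n(n²−1)] = 1 − 6×6 / (5×24) = 1 − 36/120 ≈ 0.700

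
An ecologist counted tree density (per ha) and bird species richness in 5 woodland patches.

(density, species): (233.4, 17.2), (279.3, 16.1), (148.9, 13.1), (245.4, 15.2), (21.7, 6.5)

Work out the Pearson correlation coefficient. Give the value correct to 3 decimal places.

0.956

n = 5, Σx = 928.7, Σy = 68.1, Σx² = 215347.31, Σy² = 999.95, Σxy = 14332.93
nΣxy − ΣxΣy = 71664.65 − 63244.47 = 8420.18
nΣx² − (Σx)² = 1076736.55 − 862483.69 = 214252.86; nΣy² − (Σy)² = 4999.75 − 4637.61 = 362.14
r = 8420.18 / √(214252.86 × 362.14) = 8420.18 / 8808.4920 ≈ 0.956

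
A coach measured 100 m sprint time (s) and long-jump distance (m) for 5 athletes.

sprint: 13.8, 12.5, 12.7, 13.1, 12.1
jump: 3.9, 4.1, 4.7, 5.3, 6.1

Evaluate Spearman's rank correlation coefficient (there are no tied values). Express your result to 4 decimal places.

Rank sprint: 5, 2, 3, 4, 1
Rank jump: 1, 2, 3, 4, 5
d = rank(sprint) − rank(jump): 4, 0, 0, 0, -4; Σd² = 32
ρ = 1 − 6Σd² / [n(n²−1)] = 1 − 6×32 / (5×24) = 1 − 192/120 ≈ -0.6000

-0.6000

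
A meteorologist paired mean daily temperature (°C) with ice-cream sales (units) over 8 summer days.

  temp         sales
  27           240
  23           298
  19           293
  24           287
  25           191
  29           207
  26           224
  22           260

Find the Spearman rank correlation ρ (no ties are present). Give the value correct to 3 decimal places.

-0.714

Rank temp: 7, 3, 1, 4, 5, 8, 6, 2
Rank sales: 4, 8, 7, 6, 1, 2, 3, 5
d = rank(temp) − rank(sales): 3, -5, -6, -2, 4, 6, 3, -3; Σd² = 144
ρ = 1 − 6Σd² / [n(n²−1)] = 1 − 6×144 / (8×63) = 1 − 864/504 ≈ -0.714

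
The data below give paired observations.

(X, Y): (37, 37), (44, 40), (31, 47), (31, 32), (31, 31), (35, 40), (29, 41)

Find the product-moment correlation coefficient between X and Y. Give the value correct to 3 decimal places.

0.093

n = 7, ΣX = 238, ΣY = 268, ΣX² = 8254, ΣY² = 10444, ΣXY = 9128
nΣXY − ΣXΣY = 63896 − 63784 = 112
nΣX² − (ΣX)² = 57778 − 56644 = 1134; nΣY² − (ΣY)² = 73108 − 71824 = 1284
r = 112 / √(1134 × 1284) = 112 / 1206.6715 ≈ 0.093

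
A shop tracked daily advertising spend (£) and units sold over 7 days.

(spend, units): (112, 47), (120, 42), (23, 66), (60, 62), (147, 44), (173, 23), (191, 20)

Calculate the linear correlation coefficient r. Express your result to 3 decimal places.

-0.962

n = 7, Σx = 826, Σy = 304, Σx² = 119092, Σy² = 15038, Σxy = 29809
nΣxy − ΣxΣy = 208663 − 251104 = -42441
nΣx² − (Σx)² = 833644 − 682276 = 151368; nΣy² − (Σy)² = 105266 − 92416 = 12850
r = -42441 / √(151368 × 12850) = -42441 / 44103.0475 ≈ -0.962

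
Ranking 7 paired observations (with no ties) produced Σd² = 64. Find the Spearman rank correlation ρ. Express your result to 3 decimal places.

-0.143

ρ = 1 − 6Σd² / [n(n²−1)] = 1 − 6×64 / (7×48)
  = 1 − 384/336 = 1 − 1.1429 ≈ -0.143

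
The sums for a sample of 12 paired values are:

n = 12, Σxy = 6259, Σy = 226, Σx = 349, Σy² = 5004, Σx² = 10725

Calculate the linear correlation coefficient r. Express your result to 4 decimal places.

r = (nΣxy − ΣxΣy) / √[(nΣx² − (Σx)²)(nΣy² − (Σy)²)]
Numerator: 12×6259 − 349×226 = -3766
Denominator: √[(128700 − 121801)(60048 − 51076)] = √[6899 × 8972] = 7867.5173
r = -3766 / 7867.5173 ≈ -0.4787

-0.4787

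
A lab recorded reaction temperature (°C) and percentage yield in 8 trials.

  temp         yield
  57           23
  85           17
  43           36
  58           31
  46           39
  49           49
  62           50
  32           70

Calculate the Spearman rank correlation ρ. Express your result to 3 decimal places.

Rank temp: 5, 8, 2, 6, 3, 4, 7, 1
Rank yield: 2, 1, 4, 3, 5, 6, 7, 8
d = rank(temp) − rank(yield): 3, 7, -2, 3, -2, -2, 0, -7; Σd² = 128
ρ = 1 − 6Σd² / [n(n²−1)] = 1 − 6×128 / (8×63) = 1 − 768/504 ≈ -0.524

-0.524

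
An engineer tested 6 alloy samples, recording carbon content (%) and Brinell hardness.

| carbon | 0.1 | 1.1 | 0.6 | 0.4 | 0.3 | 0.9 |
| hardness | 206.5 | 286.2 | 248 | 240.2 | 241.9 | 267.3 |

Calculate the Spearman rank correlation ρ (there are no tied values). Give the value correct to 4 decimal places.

Rank carbon: 1, 6, 4, 3, 2, 5
Rank hardness: 1, 6, 4, 2, 3, 5
d = rank(carbon) − rank(hardness): 0, 0, 0, 1, -1, 0; Σd² = 2
ρ = 1 − 6Σd² / [n(n²−1)] = 1 − 6×2 / (6×35) = 1 − 12/210 ≈ 0.9429

0.9429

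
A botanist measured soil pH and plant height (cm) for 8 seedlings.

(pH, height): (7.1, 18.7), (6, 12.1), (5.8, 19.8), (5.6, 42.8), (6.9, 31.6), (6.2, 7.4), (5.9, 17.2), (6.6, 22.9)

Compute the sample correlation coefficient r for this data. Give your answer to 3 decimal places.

-0.090

n = 8, Σx = 50.1, Σy = 172.5, Σx² = 315.83, Σy² = 4593.55, Σxy = 1076.43
nΣxy − ΣxΣy = 8611.44 − 8642.25 = -30.81
nΣx² − (Σx)² = 2526.64 − 2510.01 = 16.63; nΣy² − (Σy)² = 36748.4 − 29756.25 = 6992.15
r = -30.81 / √(16.63 × 6992.15) = -30.81 / 340.9977 ≈ -0.090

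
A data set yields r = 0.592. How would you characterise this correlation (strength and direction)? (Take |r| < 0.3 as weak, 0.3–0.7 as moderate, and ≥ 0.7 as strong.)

moderate positive

r = 0.592 > 0 so the relationship is positive.
|r| = 0.592, which falls in the moderate range.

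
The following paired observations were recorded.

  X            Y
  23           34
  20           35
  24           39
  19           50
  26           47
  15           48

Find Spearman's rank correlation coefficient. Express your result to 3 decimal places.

-0.429

Rank X: 4, 3, 5, 2, 6, 1
Rank Y: 1, 2, 3, 6, 4, 5
d = rank(X) − rank(Y): 3, 1, 2, -4, 2, -4; Σd² = 50
ρ = 1 − 6Σd² / [n(n²−1)] = 1 − 6×50 / (6×35) = 1 − 300/210 ≈ -0.429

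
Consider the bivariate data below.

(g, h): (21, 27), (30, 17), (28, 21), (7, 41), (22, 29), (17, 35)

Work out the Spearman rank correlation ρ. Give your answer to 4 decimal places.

-0.9429

Rank g: 3, 6, 5, 1, 4, 2
Rank h: 3, 1, 2, 6, 4, 5
d = rank(g) − rank(h): 0, 5, 3, -5, 0, -3; Σd² = 68
ρ = 1 − 6Σd² / [n(n²−1)] = 1 − 6×68 / (6×35) = 1 − 408/210 ≈ -0.9429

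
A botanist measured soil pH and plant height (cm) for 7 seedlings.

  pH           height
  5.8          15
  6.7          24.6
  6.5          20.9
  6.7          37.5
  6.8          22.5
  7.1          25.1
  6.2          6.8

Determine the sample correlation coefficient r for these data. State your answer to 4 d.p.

n = 7, Σx = 45.8, Σy = 152.4, Σx² = 300.76, Σy² = 3855.72, Σxy = 1012.29
nΣxy − ΣxΣy = 7086.03 − 6979.92 = 106.11
nΣx² − (Σx)² = 2105.32 − 2097.64 = 7.68; nΣy² − (Σy)² = 26990.04 − 23225.76 = 3764.28
r = 106.11 / √(7.68 × 3764.28) = 106.11 / 170.0284 ≈ 0.6241

0.6241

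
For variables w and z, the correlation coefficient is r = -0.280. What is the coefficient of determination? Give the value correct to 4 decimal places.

0.0784

r² = (-0.280)² = 0.0784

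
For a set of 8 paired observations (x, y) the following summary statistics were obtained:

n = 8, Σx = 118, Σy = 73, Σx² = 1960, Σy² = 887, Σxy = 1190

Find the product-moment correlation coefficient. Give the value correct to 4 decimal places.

r = (nΣxy − ΣxΣy) / √[(nΣx² − (Σx)²)(nΣy² − (Σy)²)]
Numerator: 8×1190 − 118×73 = 906
Denominator: √[(15680 − 13924)(7096 − 5329)] = √[1756 × 1767] = 1761.4914
r = 906 / 1761.4914 ≈ 0.5143

0.5143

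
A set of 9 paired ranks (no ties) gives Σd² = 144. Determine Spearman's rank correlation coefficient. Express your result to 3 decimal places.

-0.200

ρ = 1 − 6Σd² / [n(n²−1)] = 1 − 6×144 / (9×80)
  = 1 − 864/720 = 1 − 1.2000 ≈ -0.200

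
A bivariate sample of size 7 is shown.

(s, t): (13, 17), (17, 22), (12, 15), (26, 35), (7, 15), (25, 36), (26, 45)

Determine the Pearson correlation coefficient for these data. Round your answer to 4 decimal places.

0.9418

n = 7, Σs = 126, Σt = 185, Σs² = 2628, Σt² = 5769, Σst = 3860
nΣst − ΣsΣt = 27020 − 23310 = 3710
nΣs² − (Σs)² = 18396 − 15876 = 2520; nΣt² − (Σt)² = 40383 − 34225 = 6158
r = 3710 / √(2520 × 6158) = 3710 / 3939.3096 ≈ 0.9418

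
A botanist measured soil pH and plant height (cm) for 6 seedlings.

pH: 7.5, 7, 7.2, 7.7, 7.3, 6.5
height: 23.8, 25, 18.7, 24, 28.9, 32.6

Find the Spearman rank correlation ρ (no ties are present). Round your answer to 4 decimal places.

Rank pH: 5, 2, 3, 6, 4, 1
Rank height: 2, 4, 1, 3, 5, 6
d = rank(pH) − rank(height): 3, -2, 2, 3, -1, -5; Σd² = 52
ρ = 1 − 6Σd² / [n(n²−1)] = 1 − 6×52 / (6×35) = 1 − 312/210 ≈ -0.4857

-0.4857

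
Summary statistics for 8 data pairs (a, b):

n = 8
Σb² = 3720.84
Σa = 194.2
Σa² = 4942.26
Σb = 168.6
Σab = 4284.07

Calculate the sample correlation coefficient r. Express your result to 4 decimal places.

0.9785

r = (nΣab − ΣaΣb) / √[(nΣa² − (Σa)²)(nΣb² − (Σb)²)]
Numerator: 8×4284.07 − 194.2×168.6 = 1530.44
Denominator: √[(39538.08 − 37713.64)(29766.72 − 28425.96)] = √[1824.44 × 1340.76] = 1564.0128
r = 1530.44 / 1564.0128 ≈ 0.9785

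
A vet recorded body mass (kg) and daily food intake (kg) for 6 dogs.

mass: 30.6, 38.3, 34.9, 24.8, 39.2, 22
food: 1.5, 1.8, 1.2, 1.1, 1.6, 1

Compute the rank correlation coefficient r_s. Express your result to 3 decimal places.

Rank mass: 3, 5, 4, 2, 6, 1
Rank food: 4, 6, 3, 2, 5, 1
d = rank(mass) − rank(food): -1, -1, 1, 0, 1, 0; Σd² = 4
ρ = 1 − 6Σd² / [n(n²−1)] = 1 − 6×4 / (6×35) = 1 − 24/210 ≈ 0.886

0.886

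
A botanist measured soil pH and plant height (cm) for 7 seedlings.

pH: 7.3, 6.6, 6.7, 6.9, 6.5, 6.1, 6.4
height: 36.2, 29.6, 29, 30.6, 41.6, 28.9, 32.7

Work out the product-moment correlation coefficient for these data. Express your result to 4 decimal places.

n = 7, Σx = 46.5, Σy = 228.6, Σx² = 309.77, Σy² = 7599.02, Σxy = 1521.03
nΣxy − ΣxΣy = 10647.21 − 10629.9 = 17.31
nΣx² − (Σx)² = 2168.39 − 2162.25 = 6.14; nΣy² − (Σy)² = 53193.14 − 52257.96 = 935.18
r = 17.31 / √(6.14 × 935.18) = 17.31 / 75.7760 ≈ 0.2284

0.2284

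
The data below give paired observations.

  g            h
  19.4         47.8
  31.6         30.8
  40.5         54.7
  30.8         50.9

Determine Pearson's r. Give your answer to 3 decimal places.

n = 4, Σg = 122.3, Σh = 184.2, Σg² = 3963.81, Σh² = 8816.38, Σgh = 5683.67
nΣgh − ΣgΣh = 22734.68 − 22527.66 = 207.02
nΣg² − (Σg)² = 15855.24 − 14957.29 = 897.95; nΣh² − (Σh)² = 35265.52 − 33929.64 = 1335.88
r = 207.02 / √(897.95 × 1335.88) = 207.02 / 1095.2413 ≈ 0.189

0.189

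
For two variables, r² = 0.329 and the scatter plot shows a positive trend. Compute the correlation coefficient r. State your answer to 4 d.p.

|r| = √0.329 = 0.5736
The association is positive, so r = 0.5736.

0.5736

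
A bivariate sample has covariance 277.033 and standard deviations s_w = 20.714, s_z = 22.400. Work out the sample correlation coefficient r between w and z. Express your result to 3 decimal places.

r = Cov(w,z) / (s_w · s_z) = 277.033 / (20.714 × 22.400)
  = 277.033 / 463.9936 ≈ 0.597

0.597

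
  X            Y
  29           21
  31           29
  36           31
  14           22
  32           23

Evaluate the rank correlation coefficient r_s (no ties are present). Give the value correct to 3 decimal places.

Rank X: 2, 3, 5, 1, 4
Rank Y: 1, 4, 5, 2, 3
d = rank(X) − rank(Y): 1, -1, 0, -1, 1; Σd² = 4
ρ = 1 − 6Σd² / [n(n²−1)] = 1 − 6×4 / (5×24) = 1 − 24/120 ≈ 0.800

0.800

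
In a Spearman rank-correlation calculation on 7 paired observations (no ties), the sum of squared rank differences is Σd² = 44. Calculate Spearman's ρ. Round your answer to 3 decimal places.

0.214

ρ = 1 − 6Σd² / [n(n²−1)] = 1 − 6×44 / (7×48)
  = 1 − 264/336 = 1 − 0.7857 ≈ 0.214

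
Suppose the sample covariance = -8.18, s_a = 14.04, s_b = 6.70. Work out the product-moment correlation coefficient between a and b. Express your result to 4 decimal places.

-0.0870

r = Cov(a,b) / (s_a · s_b) = -8.18 / (14.04 × 6.70)
  = -8.18 / 94.0680 ≈ -0.0870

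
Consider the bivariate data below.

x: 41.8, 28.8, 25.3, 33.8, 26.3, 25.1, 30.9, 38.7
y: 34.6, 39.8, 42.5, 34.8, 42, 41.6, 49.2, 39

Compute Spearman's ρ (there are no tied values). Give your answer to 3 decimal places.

-0.667

Rank x: 8, 4, 2, 6, 3, 1, 5, 7
Rank y: 1, 4, 7, 2, 6, 5, 8, 3
d = rank(x) − rank(y): 7, 0, -5, 4, -3, -4, -3, 4; Σd² = 140
ρ = 1 − 6Σd² / [n(n²−1)] = 1 − 6×140 / (8×63) = 1 − 840/504 ≈ -0.667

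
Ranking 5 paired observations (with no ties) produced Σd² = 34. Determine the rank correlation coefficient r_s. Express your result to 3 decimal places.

-0.700

ρ = 1 − 6Σd² / [n(n²−1)] = 1 − 6×34 / (5×24)
  = 1 − 204/120 = 1 − 1.7000 ≈ -0.700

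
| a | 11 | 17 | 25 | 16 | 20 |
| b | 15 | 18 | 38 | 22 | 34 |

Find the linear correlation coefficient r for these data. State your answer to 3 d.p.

0.923

n = 5, Σa = 89, Σb = 127, Σa² = 1691, Σb² = 3633, Σab = 2453
nΣab − ΣaΣb = 12265 − 11303 = 962
nΣa² − (Σa)² = 8455 − 7921 = 534; nΣb² − (Σb)² = 18165 − 16129 = 2036
r = 962 / √(534 × 2036) = 962 / 1042.7003 ≈ 0.923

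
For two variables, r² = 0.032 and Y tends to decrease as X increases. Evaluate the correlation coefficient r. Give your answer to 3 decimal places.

|r| = √0.032 = 0.179
The association is negative, so r = −0.179.

-0.179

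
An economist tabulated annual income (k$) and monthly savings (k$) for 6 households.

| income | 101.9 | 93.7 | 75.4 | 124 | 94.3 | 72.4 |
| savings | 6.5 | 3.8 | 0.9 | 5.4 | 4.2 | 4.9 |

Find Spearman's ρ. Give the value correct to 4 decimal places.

Rank income: 5, 3, 2, 6, 4, 1
Rank savings: 6, 2, 1, 5, 3, 4
d = rank(income) − rank(savings): -1, 1, 1, 1, 1, -3; Σd² = 14
ρ = 1 − 6Σd² / [n(n²−1)] = 1 − 6×14 / (6×35) = 1 − 84/210 ≈ 0.6000

0.6000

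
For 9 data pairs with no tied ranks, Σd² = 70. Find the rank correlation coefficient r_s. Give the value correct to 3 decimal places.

ρ = 1 − 6Σd² / [n(n²−1)] = 1 − 6×70 / (9×80)
  = 1 − 420/720 = 1 − 0.5833 ≈ 0.417

0.417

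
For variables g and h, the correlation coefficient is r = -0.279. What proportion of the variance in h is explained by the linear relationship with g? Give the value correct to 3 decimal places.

r² = (-0.279)² = 0.078

0.078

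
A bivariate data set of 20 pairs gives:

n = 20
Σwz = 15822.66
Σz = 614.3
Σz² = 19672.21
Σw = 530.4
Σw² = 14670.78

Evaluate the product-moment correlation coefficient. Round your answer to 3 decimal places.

r = (nΣwz − ΣwΣz) / √[(nΣw² − (Σw)²)(nΣz² − (Σz)²)]
Numerator: 20×15822.66 − 530.4×614.3 = -9371.52
Denominator: √[(293415.6 − 281324.16)(393444.2 − 377364.49)] = √[12091.44 × 16079.71] = 13943.7028
r = -9371.52 / 13943.7028 ≈ -0.672

-0.672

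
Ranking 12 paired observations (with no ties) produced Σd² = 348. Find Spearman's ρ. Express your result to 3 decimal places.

ρ = 1 − 6Σd² / [n(n²−1)] = 1 − 6×348 / (12×143)
  = 1 − 2088/1716 = 1 − 1.2168 ≈ -0.217

-0.217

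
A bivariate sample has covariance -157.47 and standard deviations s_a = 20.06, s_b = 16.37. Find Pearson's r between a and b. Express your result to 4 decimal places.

-0.4795

r = Cov(a,b) / (s_a · s_b) = -157.47 / (20.06 × 16.37)
  = -157.47 / 328.3822 ≈ -0.4795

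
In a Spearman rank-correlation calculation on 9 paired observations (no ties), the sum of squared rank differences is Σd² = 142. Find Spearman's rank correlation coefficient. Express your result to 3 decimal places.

-0.183

ρ = 1 − 6Σd² / [n(n²−1)] = 1 − 6×142 / (9×80)
  = 1 − 852/720 = 1 − 1.1833 ≈ -0.183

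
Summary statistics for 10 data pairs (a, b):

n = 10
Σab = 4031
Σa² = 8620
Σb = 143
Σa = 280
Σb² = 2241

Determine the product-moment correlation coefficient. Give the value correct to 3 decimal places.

r = (nΣab − ΣaΣb) / √[(nΣa² − (Σa)²)(nΣb² − (Σb)²)]
Numerator: 10×4031 − 280×143 = 270
Denominator: √[(86200 − 78400)(22410 − 20449)] = √[7800 × 1961] = 3910.9845
r = 270 / 3910.9845 ≈ 0.069

0.069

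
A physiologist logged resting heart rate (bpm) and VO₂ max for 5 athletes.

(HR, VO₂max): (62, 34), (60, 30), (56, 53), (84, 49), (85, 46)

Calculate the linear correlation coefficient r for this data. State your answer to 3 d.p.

n = 5, Σx = 347, Σy = 212, Σx² = 24861, Σy² = 9382, Σxy = 14902
nΣxy − ΣxΣy = 74510 − 73564 = 946
nΣx² − (Σx)² = 124305 − 120409 = 3896; nΣy² − (Σy)² = 46910 − 44944 = 1966
r = 946 / √(3896 × 1966) = 946 / 2767.5867 ≈ 0.342

0.342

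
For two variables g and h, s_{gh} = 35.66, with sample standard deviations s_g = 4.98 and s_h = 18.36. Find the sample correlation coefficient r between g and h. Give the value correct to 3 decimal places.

r = Cov(g,h) / (s_g · s_h) = 35.66 / (4.98 × 18.36)
  = 35.66 / 91.4328 ≈ 0.390

0.390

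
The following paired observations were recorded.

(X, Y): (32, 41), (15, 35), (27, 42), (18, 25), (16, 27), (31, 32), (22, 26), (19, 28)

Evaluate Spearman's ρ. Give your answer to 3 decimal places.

0.429

Rank X: 8, 1, 6, 3, 2, 7, 5, 4
Rank Y: 7, 6, 8, 1, 3, 5, 2, 4
d = rank(X) − rank(Y): 1, -5, -2, 2, -1, 2, 3, 0; Σd² = 48
ρ = 1 − 6Σd² / [n(n²−1)] = 1 − 6×48 / (8×63) = 1 − 288/504 ≈ 0.429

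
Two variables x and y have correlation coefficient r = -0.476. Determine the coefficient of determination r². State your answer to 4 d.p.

0.2266

r² = (-0.476)² = 0.2266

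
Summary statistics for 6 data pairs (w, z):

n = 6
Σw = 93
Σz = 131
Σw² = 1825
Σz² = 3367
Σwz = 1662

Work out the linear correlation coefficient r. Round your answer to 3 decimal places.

r = (nΣwz − ΣwΣz) / √[(nΣw² − (Σw)²)(nΣz² − (Σz)²)]
Numerator: 6×1662 − 93×131 = -2211
Denominator: √[(10950 − 8649)(20202 − 17161)] = √[2301 × 3041] = 2645.2488
r = -2211 / 2645.2488 ≈ -0.836

-0.836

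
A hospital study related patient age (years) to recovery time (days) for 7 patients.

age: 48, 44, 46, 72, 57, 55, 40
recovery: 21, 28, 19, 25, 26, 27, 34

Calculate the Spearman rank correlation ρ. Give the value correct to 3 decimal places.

-0.429

Rank age: 4, 2, 3, 7, 6, 5, 1
Rank recovery: 2, 6, 1, 3, 4, 5, 7
d = rank(age) − rank(recovery): 2, -4, 2, 4, 2, 0, -6; Σd² = 80
ρ = 1 − 6Σd² / [n(n²−1)] = 1 − 6×80 / (7×48) = 1 − 480/336 ≈ -0.429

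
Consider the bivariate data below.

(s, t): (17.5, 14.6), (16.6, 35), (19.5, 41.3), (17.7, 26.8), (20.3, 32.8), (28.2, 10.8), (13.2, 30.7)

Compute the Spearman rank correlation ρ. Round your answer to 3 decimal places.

-0.214

Rank s: 3, 2, 5, 4, 6, 7, 1
Rank t: 2, 6, 7, 3, 5, 1, 4
d = rank(s) − rank(t): 1, -4, -2, 1, 1, 6, -3; Σd² = 68
ρ = 1 − 6Σd² / [n(n²−1)] = 1 − 6×68 / (7×48) = 1 − 408/336 ≈ -0.214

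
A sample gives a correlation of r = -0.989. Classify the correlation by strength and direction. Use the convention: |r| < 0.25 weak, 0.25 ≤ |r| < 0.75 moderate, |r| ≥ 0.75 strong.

r = -0.989 < 0 so the relationship is negative.
|r| = 0.989, which falls in the strong range.

strong negative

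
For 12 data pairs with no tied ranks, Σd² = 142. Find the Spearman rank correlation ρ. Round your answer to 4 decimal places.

ρ = 1 − 6Σd² / [n(n²−1)] = 1 − 6×142 / (12×143)
  = 1 − 852/1716 = 1 − 0.49650 ≈ 0.5035

0.5035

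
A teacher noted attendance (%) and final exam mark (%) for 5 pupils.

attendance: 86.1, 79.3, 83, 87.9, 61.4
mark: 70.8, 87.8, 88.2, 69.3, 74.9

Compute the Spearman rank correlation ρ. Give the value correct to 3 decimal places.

Rank attendance: 4, 2, 3, 5, 1
Rank mark: 2, 4, 5, 1, 3
d = rank(attendance) − rank(mark): 2, -2, -2, 4, -2; Σd² = 32
ρ = 1 − 6Σd² / [n(n²−1)] = 1 − 6×32 / (5×24) = 1 − 192/120 ≈ -0.600

-0.600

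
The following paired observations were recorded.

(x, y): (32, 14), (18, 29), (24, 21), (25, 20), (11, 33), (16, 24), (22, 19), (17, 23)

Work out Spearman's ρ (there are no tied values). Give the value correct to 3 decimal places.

Rank x: 8, 4, 6, 7, 1, 2, 5, 3
Rank y: 1, 7, 4, 3, 8, 6, 2, 5
d = rank(x) − rank(y): 7, -3, 2, 4, -7, -4, 3, -2; Σd² = 156
ρ = 1 − 6Σd² / [n(n²−1)] = 1 − 6×156 / (8×63) = 1 − 936/504 ≈ -0.857

-0.857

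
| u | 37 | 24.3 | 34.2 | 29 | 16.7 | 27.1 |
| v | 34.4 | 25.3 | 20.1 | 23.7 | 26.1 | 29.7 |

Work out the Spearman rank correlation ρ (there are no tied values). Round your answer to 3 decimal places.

0.029

Rank u: 6, 2, 5, 4, 1, 3
Rank v: 6, 3, 1, 2, 4, 5
d = rank(u) − rank(v): 0, -1, 4, 2, -3, -2; Σd² = 34
ρ = 1 − 6Σd² / [n(n²−1)] = 1 − 6×34 / (6×35) = 1 − 204/210 ≈ 0.029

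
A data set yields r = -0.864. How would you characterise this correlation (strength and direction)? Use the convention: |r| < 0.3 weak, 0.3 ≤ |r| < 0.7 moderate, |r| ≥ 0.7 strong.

strong negative

r = -0.864 < 0 so the relationship is negative.
|r| = 0.864, which falls in the strong range.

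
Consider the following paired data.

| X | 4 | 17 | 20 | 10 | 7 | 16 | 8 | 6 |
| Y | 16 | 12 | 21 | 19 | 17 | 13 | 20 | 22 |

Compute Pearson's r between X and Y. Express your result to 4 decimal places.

-0.2851

n = 8, ΣX = 88, ΣY = 140, ΣX² = 1210, ΣY² = 2544, ΣXY = 1497
nΣXY − ΣXΣY = 11976 − 12320 = -344
nΣX² − (ΣX)² = 9680 − 7744 = 1936; nΣY² − (ΣY)² = 20352 − 19600 = 752
r = -344 / √(1936 × 752) = -344 / 1206.5952 ≈ -0.2851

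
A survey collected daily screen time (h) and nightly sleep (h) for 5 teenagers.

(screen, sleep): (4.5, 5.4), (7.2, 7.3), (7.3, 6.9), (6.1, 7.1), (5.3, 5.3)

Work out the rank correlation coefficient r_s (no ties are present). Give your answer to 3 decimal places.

Rank screen: 1, 4, 5, 3, 2
Rank sleep: 2, 5, 3, 4, 1
d = rank(screen) − rank(sleep): -1, -1, 2, -1, 1; Σd² = 8
ρ = 1 − 6Σd² / [n(n²−1)] = 1 − 6×8 / (5×24) = 1 − 48/120 ≈ 0.600

0.600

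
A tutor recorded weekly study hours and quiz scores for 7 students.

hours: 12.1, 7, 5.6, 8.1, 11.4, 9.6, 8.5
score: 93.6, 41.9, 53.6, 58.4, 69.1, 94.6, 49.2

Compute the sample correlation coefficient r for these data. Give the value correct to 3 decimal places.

0.735

n = 7, Σx = 62.3, Σy = 460.4, Σx² = 586.75, Σy² = 32944.7, Σxy = 4313.16
nΣxy − ΣxΣy = 30192.12 − 28682.92 = 1509.2
nΣx² − (Σx)² = 4107.25 − 3881.29 = 225.96; nΣy² − (Σy)² = 230612.9 − 211968.16 = 18644.74
r = 1509.2 / √(225.96 × 18644.74) = 1509.2 / 2052.5510 ≈ 0.735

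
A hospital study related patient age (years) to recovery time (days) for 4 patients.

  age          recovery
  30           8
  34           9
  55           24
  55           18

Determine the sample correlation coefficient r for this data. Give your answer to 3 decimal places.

n = 4, Σx = 174, Σy = 59, Σx² = 8106, Σy² = 1045, Σxy = 2856
nΣxy − ΣxΣy = 11424 − 10266 = 1158
nΣx² − (Σx)² = 32424 − 30276 = 2148; nΣy² − (Σy)² = 4180 − 3481 = 699
r = 1158 / √(2148 × 699) = 1158 / 1225.3375 ≈ 0.945

0.945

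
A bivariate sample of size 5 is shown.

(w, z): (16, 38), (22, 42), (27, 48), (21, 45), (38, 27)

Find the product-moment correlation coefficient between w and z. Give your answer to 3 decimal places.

-0.591

n = 5, Σw = 124, Σz = 200, Σw² = 3354, Σz² = 8266, Σwz = 4799
nΣwz − ΣwΣz = 23995 − 24800 = -805
nΣw² − (Σw)² = 16770 − 15376 = 1394; nΣz² − (Σz)² = 41330 − 40000 = 1330
r = -805 / √(1394 × 1330) = -805 / 1361.6240 ≈ -0.591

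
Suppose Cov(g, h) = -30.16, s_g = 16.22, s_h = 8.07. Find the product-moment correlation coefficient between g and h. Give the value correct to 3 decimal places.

-0.230

r = Cov(g,h) / (s_g · s_h) = -30.16 / (16.22 × 8.07)
  = -30.16 / 130.8954 ≈ -0.230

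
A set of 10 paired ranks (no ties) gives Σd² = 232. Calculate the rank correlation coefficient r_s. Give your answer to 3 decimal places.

ρ = 1 − 6Σd² / [n(n²−1)] = 1 − 6×232 / (10×99)
  = 1 − 1392/990 = 1 − 1.4061 ≈ -0.406

-0.406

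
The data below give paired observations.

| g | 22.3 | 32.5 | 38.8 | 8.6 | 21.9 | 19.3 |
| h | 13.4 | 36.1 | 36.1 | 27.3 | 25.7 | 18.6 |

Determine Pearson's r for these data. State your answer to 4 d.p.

n = 6, Σg = 143.4, Σh = 157.2, Σg² = 3985.04, Σh² = 4537.72, Σgh = 4029.34
nΣgh − ΣgΣh = 24176.04 − 22542.48 = 1633.56
nΣg² − (Σg)² = 23910.24 − 20563.56 = 3346.68; nΣh² − (Σh)² = 27226.32 − 24711.84 = 2514.48
r = 1633.56 / √(3346.68 × 2514.48) = 1633.56 / 2900.8895 ≈ 0.5631

0.5631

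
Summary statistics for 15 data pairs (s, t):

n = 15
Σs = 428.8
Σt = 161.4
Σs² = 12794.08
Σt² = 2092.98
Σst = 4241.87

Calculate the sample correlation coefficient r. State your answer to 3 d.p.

r = (nΣst − ΣsΣt) / √[(nΣs² − (Σs)²)(nΣt² − (Σt)²)]
Numerator: 15×4241.87 − 428.8×161.4 = -5580.27
Denominator: √[(191911.2 − 183869.44)(31394.7 − 26049.96)] = √[8041.76 × 5344.74] = 6555.9985
r = -5580.27 / 6555.9985 ≈ -0.851

-0.851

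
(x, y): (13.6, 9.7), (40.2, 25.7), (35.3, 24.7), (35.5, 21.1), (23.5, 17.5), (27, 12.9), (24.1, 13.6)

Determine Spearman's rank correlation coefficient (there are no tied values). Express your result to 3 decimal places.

Rank x: 1, 7, 5, 6, 2, 4, 3
Rank y: 1, 7, 6, 5, 4, 2, 3
d = rank(x) − rank(y): 0, 0, -1, 1, -2, 2, 0; Σd² = 10
ρ = 1 − 6Σd² / [n(n²−1)] = 1 − 6×10 / (7×48) = 1 − 60/336 ≈ 0.821

0.821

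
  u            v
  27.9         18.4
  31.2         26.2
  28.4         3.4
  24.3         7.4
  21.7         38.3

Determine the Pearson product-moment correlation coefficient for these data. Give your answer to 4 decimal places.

-0.3014

n = 5, Σu = 133.5, Σv = 93.7, Σu² = 3619.79, Σv² = 2558.21, Σuv = 2438.29
nΣuv − ΣuΣv = 12191.45 − 12508.95 = -317.5
nΣu² − (Σu)² = 18098.95 − 17822.25 = 276.7; nΣv² − (Σv)² = 12791.05 − 8779.69 = 4011.36
r = -317.5 / √(276.7 × 4011.36) = -317.5 / 1053.5385 ≈ -0.3014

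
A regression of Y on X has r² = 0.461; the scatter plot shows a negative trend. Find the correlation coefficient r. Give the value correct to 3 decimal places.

-0.679

|r| = √0.461 = 0.679
The association is negative, so r = −0.679.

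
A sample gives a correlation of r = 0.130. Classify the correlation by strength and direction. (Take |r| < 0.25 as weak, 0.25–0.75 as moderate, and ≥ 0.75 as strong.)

r = 0.130 > 0 so the relationship is positive.
|r| = 0.130, which falls in the weak range.

weak positive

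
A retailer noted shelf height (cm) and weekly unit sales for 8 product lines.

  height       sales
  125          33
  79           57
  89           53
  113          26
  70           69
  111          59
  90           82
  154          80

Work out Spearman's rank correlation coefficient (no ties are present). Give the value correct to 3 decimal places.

Rank height: 7, 2, 3, 6, 1, 5, 4, 8
Rank sales: 2, 4, 3, 1, 6, 5, 8, 7
d = rank(height) − rank(sales): 5, -2, 0, 5, -5, 0, -4, 1; Σd² = 96
ρ = 1 − 6Σd² / [n(n²−1)] = 1 − 6×96 / (8×63) = 1 − 576/504 ≈ -0.143

-0.143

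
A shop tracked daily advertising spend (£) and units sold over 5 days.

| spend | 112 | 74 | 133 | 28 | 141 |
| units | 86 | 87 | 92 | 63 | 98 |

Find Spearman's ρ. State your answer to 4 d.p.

0.9000

Rank spend: 3, 2, 4, 1, 5
Rank units: 2, 3, 4, 1, 5
d = rank(spend) − rank(units): 1, -1, 0, 0, 0; Σd² = 2
ρ = 1 − 6Σd² / [n(n²−1)] = 1 − 6×2 / (5×24) = 1 − 12/120 ≈ 0.9000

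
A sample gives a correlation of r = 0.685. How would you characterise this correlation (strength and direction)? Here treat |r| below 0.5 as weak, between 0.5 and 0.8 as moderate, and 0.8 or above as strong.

r = 0.685 > 0 so the relationship is positive.
|r| = 0.685, which falls in the moderate range.

moderate positive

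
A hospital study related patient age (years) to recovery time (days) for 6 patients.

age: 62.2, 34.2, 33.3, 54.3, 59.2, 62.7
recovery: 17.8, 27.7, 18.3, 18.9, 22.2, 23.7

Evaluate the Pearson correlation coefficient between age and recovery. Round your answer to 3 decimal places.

n = 6, Σx = 305.9, Σy = 128.6, Σx² = 16531.79, Σy² = 2830.76, Σxy = 6490.39
nΣxy − ΣxΣy = 38942.34 − 39338.74 = -396.4
nΣx² − (Σx)² = 99190.74 − 93574.81 = 5615.93; nΣy² − (Σy)² = 16984.56 − 16537.96 = 446.6
r = -396.4 / √(5615.93 × 446.6) = -396.4 / 1583.6901 ≈ -0.250

-0.250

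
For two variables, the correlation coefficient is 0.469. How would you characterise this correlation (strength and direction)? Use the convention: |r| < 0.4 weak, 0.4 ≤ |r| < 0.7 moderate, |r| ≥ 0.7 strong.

moderate positive

r = 0.469 > 0 so the relationship is positive.
|r| = 0.469, which falls in the moderate range.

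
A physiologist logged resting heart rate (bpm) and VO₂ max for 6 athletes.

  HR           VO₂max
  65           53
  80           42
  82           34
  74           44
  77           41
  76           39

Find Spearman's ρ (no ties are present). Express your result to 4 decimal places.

Rank HR: 1, 5, 6, 2, 4, 3
Rank VO₂max: 6, 4, 1, 5, 3, 2
d = rank(HR) − rank(VO₂max): -5, 1, 5, -3, 1, 1; Σd² = 62
ρ = 1 − 6Σd² / [n(n²−1)] = 1 − 6×62 / (6×35) = 1 − 372/210 ≈ -0.7714

-0.7714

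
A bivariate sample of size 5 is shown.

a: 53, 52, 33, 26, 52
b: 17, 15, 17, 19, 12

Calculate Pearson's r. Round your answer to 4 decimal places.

n = 5, Σa = 216, Σb = 80, Σa² = 9982, Σb² = 1308, Σab = 3360
nΣab − ΣaΣb = 16800 − 17280 = -480
nΣa² − (Σa)² = 49910 − 46656 = 3254; nΣb² − (Σb)² = 6540 − 6400 = 140
r = -480 / √(3254 × 140) = -480 / 674.9519 ≈ -0.7112

-0.7112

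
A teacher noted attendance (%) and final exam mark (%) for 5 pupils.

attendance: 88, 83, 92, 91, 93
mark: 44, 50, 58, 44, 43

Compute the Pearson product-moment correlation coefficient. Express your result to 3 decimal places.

-0.055

n = 5, Σx = 447, Σy = 239, Σx² = 40027, Σy² = 11585, Σxy = 21361
nΣxy − ΣxΣy = 106805 − 106833 = -28
nΣx² − (Σx)² = 200135 − 199809 = 326; nΣy² − (Σy)² = 57925 − 57121 = 804
r = -28 / √(326 × 804) = -28 / 511.9609 ≈ -0.055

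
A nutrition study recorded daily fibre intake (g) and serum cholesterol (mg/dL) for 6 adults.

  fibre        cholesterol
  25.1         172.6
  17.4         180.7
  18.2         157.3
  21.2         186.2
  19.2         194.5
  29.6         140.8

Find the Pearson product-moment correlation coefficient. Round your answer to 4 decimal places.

n = 6, Σx = 130.7, Σy = 1032.1, Σx² = 2958.25, Σy² = 179511.87, Σxy = 22188.82
nΣxy − ΣxΣy = 133132.92 − 134895.47 = -1762.55
nΣx² − (Σx)² = 17749.5 − 17082.49 = 667.01; nΣy² − (Σy)² = 1077071.22 − 1065230.41 = 11840.81
r = -1762.55 / √(667.01 × 11840.81) = -1762.55 / 2810.3271 ≈ -0.6272

-0.6272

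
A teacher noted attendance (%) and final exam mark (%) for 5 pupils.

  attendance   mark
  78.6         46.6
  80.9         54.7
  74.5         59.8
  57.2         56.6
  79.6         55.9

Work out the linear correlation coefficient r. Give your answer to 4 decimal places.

n = 5, Σx = 370.8, Σy = 273.6, Σx² = 27881.02, Σy² = 15068.06, Σxy = 20230.25
nΣxy − ΣxΣy = 101151.25 − 101450.88 = -299.63
nΣx² − (Σx)² = 139405.1 − 137492.64 = 1912.46; nΣy² − (Σy)² = 75340.3 − 74856.96 = 483.34
r = -299.63 / √(1912.46 × 483.34) = -299.63 / 961.4408 ≈ -0.3116

-0.3116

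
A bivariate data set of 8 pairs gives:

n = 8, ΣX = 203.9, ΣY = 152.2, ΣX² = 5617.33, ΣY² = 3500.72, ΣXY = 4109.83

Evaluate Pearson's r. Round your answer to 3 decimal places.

0.457

r = (nΣXY − ΣXΣY) / √[(nΣX² − (ΣX)²)(nΣY² − (ΣY)²)]
Numerator: 8×4109.83 − 203.9×152.2 = 1845.06
Denominator: √[(44938.64 − 41575.21)(28005.76 − 23164.84)] = √[3363.43 × 4840.92] = 4035.1079
r = 1845.06 / 4035.1079 ≈ 0.457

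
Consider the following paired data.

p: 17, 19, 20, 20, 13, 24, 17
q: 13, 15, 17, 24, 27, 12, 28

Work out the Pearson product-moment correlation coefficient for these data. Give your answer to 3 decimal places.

n = 7, Σp = 130, Σq = 136, Σp² = 2484, Σq² = 2916, Σpq = 2441
nΣpq − ΣpΣq = 17087 − 17680 = -593
nΣp² − (Σp)² = 17388 − 16900 = 488; nΣq² − (Σq)² = 20412 − 18496 = 1916
r = -593 / √(488 × 1916) = -593 / 966.9581 ≈ -0.613

-0.613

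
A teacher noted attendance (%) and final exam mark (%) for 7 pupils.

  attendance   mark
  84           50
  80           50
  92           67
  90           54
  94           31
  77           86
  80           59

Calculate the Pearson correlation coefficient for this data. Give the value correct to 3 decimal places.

-0.555

n = 7, Σx = 597, Σy = 397, Σx² = 51185, Σy² = 24243, Σxy = 33480
nΣxy − ΣxΣy = 234360 − 237009 = -2649
nΣx² − (Σx)² = 358295 − 356409 = 1886; nΣy² − (Σy)² = 169701 − 157609 = 12092
r = -2649 / √(1886 × 12092) = -2649 / 4775.5117 ≈ -0.555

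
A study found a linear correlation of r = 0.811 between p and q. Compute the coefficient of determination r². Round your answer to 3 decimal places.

r² = (0.811)² = 0.658

0.658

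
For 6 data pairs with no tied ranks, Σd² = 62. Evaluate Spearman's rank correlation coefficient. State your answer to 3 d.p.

ρ = 1 − 6Σd² / [n(n²−1)] = 1 − 6×62 / (6×35)
  = 1 − 372/210 = 1 − 1.7714 ≈ -0.771

-0.771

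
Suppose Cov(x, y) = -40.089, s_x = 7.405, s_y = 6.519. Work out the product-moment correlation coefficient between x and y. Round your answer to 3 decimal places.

-0.830

r = Cov(x,y) / (s_x · s_y) = -40.089 / (7.405 × 6.519)
  = -40.089 / 48.2732 ≈ -0.830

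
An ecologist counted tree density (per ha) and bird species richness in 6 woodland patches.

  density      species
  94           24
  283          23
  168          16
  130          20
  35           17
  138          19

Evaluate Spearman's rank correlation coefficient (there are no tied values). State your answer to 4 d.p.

Rank density: 2, 6, 5, 3, 1, 4
Rank species: 6, 5, 1, 4, 2, 3
d = rank(density) − rank(species): -4, 1, 4, -1, -1, 1; Σd² = 36
ρ = 1 − 6Σd² / [n(n²−1)] = 1 − 6×36 / (6×35) = 1 − 216/210 ≈ -0.0286

-0.0286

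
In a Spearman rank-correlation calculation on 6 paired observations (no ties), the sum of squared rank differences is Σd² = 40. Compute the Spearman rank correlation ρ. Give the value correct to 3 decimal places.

ρ = 1 − 6Σd² / [n(n²−1)] = 1 − 6×40 / (6×35)
  = 1 − 240/210 = 1 − 1.1429 ≈ -0.143

-0.143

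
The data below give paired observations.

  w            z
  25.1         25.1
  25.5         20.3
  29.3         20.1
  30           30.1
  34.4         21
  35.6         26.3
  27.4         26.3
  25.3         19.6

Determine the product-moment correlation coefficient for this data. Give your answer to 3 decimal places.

0.229

n = 8, Σw = 232.6, Σz = 188.8, Σw² = 6880.32, Σz² = 4560.66, Σwz = 5514.77
nΣwz − ΣwΣz = 44118.16 − 43914.88 = 203.28
nΣw² − (Σw)² = 55042.56 − 54102.76 = 939.8; nΣz² − (Σz)² = 36485.28 − 35645.44 = 839.84
r = 203.28 / √(939.8 × 839.84) = 203.28 / 888.4152 ≈ 0.229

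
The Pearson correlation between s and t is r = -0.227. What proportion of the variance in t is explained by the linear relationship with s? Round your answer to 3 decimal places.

r² = (-0.227)² = 0.052

0.052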